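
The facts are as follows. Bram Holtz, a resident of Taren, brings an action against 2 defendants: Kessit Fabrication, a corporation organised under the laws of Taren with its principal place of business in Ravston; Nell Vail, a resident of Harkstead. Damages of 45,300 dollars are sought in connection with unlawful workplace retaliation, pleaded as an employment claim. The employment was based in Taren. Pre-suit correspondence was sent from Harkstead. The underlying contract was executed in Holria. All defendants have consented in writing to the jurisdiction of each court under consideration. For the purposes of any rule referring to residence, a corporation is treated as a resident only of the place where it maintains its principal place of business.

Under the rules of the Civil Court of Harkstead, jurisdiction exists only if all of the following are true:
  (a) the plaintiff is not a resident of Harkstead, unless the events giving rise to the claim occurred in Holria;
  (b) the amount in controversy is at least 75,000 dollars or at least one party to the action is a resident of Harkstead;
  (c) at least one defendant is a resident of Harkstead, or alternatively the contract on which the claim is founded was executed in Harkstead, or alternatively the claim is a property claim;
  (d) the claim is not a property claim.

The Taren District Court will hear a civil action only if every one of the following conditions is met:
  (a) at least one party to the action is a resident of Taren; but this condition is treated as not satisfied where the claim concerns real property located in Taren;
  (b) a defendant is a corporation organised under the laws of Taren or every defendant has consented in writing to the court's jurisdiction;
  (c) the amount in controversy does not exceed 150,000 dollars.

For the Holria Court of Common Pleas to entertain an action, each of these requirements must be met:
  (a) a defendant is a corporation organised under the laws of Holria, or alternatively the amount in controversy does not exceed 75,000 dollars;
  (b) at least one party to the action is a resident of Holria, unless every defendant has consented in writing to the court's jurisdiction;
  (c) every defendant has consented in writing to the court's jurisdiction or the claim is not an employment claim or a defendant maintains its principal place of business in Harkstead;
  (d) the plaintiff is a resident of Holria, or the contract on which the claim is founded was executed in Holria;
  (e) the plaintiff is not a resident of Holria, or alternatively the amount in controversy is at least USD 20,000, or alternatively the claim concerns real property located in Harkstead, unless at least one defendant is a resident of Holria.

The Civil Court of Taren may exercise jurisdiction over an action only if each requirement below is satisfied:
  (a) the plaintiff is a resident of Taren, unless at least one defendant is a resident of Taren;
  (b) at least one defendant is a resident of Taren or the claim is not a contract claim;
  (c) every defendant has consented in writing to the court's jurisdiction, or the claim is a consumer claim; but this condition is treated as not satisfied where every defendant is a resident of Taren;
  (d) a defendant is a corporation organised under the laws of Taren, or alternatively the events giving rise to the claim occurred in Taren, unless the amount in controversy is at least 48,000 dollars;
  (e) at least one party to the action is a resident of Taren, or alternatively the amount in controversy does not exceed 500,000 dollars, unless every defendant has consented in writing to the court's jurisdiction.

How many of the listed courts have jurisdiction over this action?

The Civil Court of Harkstead:
  (a) The plaintiff resides in Taren, which is not Harkstead. Satisfied.
  (b) Nell Vail resides in Harkstead, which satisfies one of the alternatives. Condition met.
  (c) Nell Vail resides in Harkstead, so one alternative holds. Condition met.
  (d) The claim is an employment claim, not a property claim. Condition met.
  → All conditions met; jurisdiction exists.
The Taren District Court:
  (a) Bram Holtz resides in Taren. And the carve-out is inapplicable — the claim does not concern real property. Met.
  (b) Kessit Fabrication is organised under the laws of Taren, so this disjunct is met. Satisfied.
  (c) The amount in controversy is $45,300, within the $150,000 ceiling. Met.
  → Jurisdiction lies.
The Holria Court of Common Pleas:
  (a) The amount in controversy is USD 45,300, within the USD 75,000 ceiling, so this disjunct is met. Condition met.
  (b) No party resides in Holria. However, every defendant has filed written consent, so the 'unless' proviso supplies this condition. Met.
  (c) Every defendant has filed written consent, which satisfies one of the alternatives. Condition met.
  (d) The contract was executed in Holria, so this disjunct is met. Satisfied.
  (e) The plaintiff resides in Taren, which is not Holria, which satisfies one of the alternatives. Condition met.
  → Every requirement is satisfied — jurisdiction.
The Civil Court of Taren:
  (a) The plaintiff resides in Taren. Condition met.
  (b) The claim is an employment claim, not a contract claim — that alternative is enough. Condition met.
  (c) Every defendant has filed written consent, which satisfies one of the alternatives. And the carve-out is inapplicable — the defendants reside as follows — Kessit Fabrication in Ravston, Nell Vail in Harkstead — not all in Taren. Satisfied.
  (d) Kessit Fabrication is organised under the laws of Taren — that alternative is enough. Satisfied.
  (e) Bram Holtz resides in Taren — that alternative is enough. Condition met.
  → Jurisdiction lies.
Courts with jurisdiction: the Civil Court of Harkstead, the Taren District Court, the Holria Court of Common Pleas, the Civil Court of Taren — 4 in total.

4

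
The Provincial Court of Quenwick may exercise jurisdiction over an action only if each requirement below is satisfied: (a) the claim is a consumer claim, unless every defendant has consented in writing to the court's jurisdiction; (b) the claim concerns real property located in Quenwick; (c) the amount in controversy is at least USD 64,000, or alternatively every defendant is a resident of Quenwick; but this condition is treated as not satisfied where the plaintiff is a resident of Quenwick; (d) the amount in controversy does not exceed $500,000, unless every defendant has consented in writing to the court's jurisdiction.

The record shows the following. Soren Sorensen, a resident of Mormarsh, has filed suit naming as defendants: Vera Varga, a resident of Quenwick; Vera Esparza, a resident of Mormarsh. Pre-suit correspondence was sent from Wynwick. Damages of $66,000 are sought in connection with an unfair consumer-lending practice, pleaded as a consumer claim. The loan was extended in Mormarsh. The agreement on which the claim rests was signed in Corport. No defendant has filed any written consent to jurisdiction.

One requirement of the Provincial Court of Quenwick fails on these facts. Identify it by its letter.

(b)

The Provincial Court of Quenwick:
  (a) The claim is a consumer claim. Satisfied.
  (b) The claim does not concern real property. Fails.
  (c) The amount in controversy is 66,000 dollars, which meets the 64,000 dollars floor, so one alternative holds. And the carve-out is inapplicable — the plaintiff resides in Mormarsh, not Quenwick. Condition met.
  (d) The amount in controversy is USD 66,000, within the 500,000 dollars ceiling. Condition met.
Only condition (b) fails.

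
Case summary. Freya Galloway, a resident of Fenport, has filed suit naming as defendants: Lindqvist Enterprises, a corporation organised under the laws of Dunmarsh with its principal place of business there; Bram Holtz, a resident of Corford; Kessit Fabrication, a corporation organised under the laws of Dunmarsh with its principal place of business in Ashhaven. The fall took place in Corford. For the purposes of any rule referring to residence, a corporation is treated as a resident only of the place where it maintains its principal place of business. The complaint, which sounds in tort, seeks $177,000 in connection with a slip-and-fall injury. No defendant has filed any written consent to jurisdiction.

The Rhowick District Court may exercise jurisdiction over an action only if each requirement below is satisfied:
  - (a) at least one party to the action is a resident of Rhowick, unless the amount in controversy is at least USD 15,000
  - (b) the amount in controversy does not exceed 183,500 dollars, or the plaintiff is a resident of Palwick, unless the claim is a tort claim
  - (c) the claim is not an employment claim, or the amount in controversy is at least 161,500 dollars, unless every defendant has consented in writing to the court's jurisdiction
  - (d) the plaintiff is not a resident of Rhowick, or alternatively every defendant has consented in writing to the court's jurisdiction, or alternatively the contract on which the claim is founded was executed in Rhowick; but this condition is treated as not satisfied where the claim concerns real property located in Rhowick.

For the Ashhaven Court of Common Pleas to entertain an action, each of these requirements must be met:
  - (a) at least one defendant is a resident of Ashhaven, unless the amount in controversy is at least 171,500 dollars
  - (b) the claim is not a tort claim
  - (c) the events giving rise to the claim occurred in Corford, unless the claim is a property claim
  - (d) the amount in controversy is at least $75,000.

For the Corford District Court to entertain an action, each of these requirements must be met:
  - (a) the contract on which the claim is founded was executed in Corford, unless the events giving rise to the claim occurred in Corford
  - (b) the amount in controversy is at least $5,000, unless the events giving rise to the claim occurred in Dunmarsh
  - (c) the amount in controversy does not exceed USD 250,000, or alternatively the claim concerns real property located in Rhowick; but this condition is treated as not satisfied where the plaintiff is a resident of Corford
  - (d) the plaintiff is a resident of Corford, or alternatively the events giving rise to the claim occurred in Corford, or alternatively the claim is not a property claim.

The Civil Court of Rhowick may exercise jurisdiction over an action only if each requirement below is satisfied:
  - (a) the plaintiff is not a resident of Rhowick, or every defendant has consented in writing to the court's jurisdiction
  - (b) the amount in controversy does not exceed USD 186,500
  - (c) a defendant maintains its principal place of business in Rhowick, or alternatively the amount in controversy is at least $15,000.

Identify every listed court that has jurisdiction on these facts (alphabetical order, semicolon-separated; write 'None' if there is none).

the Civil Court of Rhowick; the Corford District Court; the Rhowick District Court

The Rhowick District Court:
  (a) No party resides in Rhowick. The proviso rescues it, though: the amount in controversy is USD 177,000, which meets the 15,000 dollars floor. Condition met.
  (b) The amount in controversy is USD 177,000, within the 183,500 dollars ceiling — that alternative is enough. Met.
  (c) The claim is a tort claim, not an employment claim, so one alternative holds. Satisfied.
  (d) The plaintiff resides in Fenport, which is not Rhowick — that alternative is enough. The exception is not triggered, since the claim does not concern real property. Met.
  → All conditions met; jurisdiction exists.
The Ashhaven Court of Common Pleas:
  (a) Kessit Fabrication resides in Ashhaven. Met.
  (b) The claim is a tort claim. Fails.
  (c) The operative events occurred in Corford. Condition met.
  (d) The amount in controversy is USD 177,000, which meets the $75,000 floor. Condition met.
  → No jurisdiction.
The Corford District Court:
  (a) No contract (and hence no place of execution) is alleged. But the operative events occurred in Corford, and the 'unless' clause therefore excuses the requirement. Condition met.
  (b) The amount in controversy is 177,000 dollars, which meets the USD 5,000 floor. Condition met.
  (c) The amount in controversy is $177,000, within the 250,000 dollars ceiling — that alternative is enough. And the carve-out is inapplicable — the plaintiff resides in Fenport, not Corford. Met.
  (d) The operative events occurred in Corford, so one alternative holds. Condition met.
  → Every requirement is satisfied — jurisdiction.
The Civil Court of Rhowick:
  (a) The plaintiff resides in Fenport, which is not Rhowick, so one alternative holds. Met.
  (b) The amount in controversy is $177,000, within the USD 186,500 ceiling. Satisfied.
  (c) The amount in controversy is $177,000, which meets the USD 15,000 floor — that alternative is enough. Condition met.
  → The court has jurisdiction.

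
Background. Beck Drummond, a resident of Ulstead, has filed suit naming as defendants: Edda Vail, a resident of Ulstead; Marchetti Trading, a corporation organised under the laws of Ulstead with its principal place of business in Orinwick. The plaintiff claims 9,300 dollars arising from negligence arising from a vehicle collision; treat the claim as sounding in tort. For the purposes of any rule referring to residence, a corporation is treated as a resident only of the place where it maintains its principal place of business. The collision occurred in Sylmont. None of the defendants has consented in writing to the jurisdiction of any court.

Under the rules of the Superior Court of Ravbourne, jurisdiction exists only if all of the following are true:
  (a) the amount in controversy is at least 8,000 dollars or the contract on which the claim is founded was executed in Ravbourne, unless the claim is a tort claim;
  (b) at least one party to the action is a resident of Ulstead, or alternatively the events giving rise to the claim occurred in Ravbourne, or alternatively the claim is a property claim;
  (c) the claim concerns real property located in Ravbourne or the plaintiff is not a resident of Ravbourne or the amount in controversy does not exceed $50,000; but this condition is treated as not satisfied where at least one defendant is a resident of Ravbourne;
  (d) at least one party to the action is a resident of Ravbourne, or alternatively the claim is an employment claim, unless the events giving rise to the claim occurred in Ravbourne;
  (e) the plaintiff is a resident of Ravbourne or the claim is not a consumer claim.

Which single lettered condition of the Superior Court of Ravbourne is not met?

(d)

The Superior Court of Ravbourne:
  (a) The amount in controversy is 9,300 dollars, which meets the USD 8,000 floor, which satisfies one of the alternatives. Met.
  (b) Beck Drummond resides in Ulstead, which satisfies one of the alternatives. Condition met.
  (c) The plaintiff resides in Ulstead, which is not Ravbourne — that alternative is enough. The exception is not triggered, since no defendant resides in Ravbourne (they reside in Ulstead, Orinwick). Satisfied.
  (d) No party resides in Ravbourne; the claim is a tort claim, not an employment claim — no alternative holds. And the operative events occurred in Sylmont, not Ravbourne, so the proviso does not save it. Not met.
  (e) The claim is a tort claim, not a consumer claim, so one alternative holds. Condition met.
Only condition (d) fails.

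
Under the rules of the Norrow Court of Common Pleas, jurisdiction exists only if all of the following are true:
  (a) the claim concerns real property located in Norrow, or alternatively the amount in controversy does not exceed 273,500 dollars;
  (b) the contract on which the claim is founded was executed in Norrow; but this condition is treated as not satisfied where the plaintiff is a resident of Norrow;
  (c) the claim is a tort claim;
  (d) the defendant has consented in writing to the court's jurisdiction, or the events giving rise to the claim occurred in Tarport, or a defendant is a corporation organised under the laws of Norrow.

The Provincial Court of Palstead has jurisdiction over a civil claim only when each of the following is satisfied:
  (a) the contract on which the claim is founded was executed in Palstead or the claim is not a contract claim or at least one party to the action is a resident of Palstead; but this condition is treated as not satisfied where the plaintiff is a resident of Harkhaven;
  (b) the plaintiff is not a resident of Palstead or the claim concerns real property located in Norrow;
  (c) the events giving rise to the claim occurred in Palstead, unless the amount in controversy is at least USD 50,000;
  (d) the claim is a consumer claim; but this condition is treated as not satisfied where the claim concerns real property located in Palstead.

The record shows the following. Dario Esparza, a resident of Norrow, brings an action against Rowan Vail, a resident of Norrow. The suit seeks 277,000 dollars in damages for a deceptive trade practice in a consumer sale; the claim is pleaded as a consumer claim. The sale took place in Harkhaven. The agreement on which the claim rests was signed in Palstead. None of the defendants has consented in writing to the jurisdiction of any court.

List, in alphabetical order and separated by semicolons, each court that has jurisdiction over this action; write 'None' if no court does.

The Norrow Court of Common Pleas:
  (a) The claim does not concern real property; the amount in controversy is USD 277,000, above the USD 273,500 ceiling — no alternative holds. Not satisfied.
  (b) The contract was executed in Palstead, not Norrow. Condition not met.
  (c) The claim is a consumer claim, not a tort claim. Condition not met.
  (d) No such written consent has been filed; the operative events occurred in Harkhaven, not Tarport; no defendant is a corporation — every alternative fails. Not satisfied.
  → At least one condition fails; no jurisdiction.
The Provincial Court of Palstead:
  (a) The contract was executed in Palstead, which satisfies one of the alternatives. And the carve-out is inapplicable — the plaintiff resides in Norrow, not Harkhaven. Satisfied.
  (b) The plaintiff resides in Norrow, which is not Palstead, which satisfies one of the alternatives. Satisfied.
  (c) The operative events occurred in Harkhaven, not Palstead. But the amount in controversy is 277,000 dollars, which meets the USD 50,000 floor, and the 'unless' clause therefore excuses the requirement. Condition met.
  (d) The claim is a consumer claim. And the carve-out is inapplicable — the claim does not concern real property. Met.
  → All conditions met; jurisdiction exists.

the Provincial Court of Palstead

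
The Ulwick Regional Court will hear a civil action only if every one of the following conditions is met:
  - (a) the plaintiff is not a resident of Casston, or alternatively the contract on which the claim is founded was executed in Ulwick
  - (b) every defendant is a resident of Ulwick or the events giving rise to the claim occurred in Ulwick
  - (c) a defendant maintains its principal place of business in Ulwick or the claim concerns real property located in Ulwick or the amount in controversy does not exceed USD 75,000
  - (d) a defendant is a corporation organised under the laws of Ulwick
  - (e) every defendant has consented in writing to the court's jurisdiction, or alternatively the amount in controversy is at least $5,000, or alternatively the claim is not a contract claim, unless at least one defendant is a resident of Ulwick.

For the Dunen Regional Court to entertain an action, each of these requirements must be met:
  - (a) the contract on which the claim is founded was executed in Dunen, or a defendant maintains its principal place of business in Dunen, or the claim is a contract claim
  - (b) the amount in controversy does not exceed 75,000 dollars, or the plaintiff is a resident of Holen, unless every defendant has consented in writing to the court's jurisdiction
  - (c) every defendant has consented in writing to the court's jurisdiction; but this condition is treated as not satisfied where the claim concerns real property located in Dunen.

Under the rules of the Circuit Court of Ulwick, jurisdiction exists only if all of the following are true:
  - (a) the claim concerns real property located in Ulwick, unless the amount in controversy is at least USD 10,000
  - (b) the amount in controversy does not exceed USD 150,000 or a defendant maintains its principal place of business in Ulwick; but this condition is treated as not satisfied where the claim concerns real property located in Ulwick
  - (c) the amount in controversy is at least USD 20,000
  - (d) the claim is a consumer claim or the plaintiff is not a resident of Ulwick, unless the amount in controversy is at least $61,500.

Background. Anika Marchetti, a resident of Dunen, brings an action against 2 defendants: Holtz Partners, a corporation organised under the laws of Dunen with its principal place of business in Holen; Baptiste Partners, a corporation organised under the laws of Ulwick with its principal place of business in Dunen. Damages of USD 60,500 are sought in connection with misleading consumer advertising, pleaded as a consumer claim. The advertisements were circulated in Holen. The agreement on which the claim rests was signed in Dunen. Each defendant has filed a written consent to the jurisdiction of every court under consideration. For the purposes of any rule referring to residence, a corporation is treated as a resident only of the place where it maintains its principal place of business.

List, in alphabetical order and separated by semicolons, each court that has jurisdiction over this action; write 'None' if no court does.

The Ulwick Regional Court:
  (a) The plaintiff resides in Dunen, which is not Casston, so one alternative holds. Satisfied.
  (b) The defendants reside as follows — Holtz Partners in Holen, Baptiste Partners in Dunen — not all in Ulwick; the operative events occurred in Holen, not Ulwick — none of the alternatives is met. Not met.
  (c) The amount in controversy is USD 60,500, within the USD 75,000 ceiling, so this disjunct is met. Condition met.
  (d) Baptiste Partners is organised under the laws of Ulwick. Met.
  (e) Every defendant has filed written consent, so this disjunct is met. Satisfied.
  → No jurisdiction.
The Dunen Regional Court:
  (a) The contract was executed in Dunen, which satisfies one of the alternatives. Met.
  (b) The amount in controversy is USD 60,500, within the USD 75,000 ceiling — that alternative is enough. Condition met.
  (c) Every defendant has filed written consent. The exception is not triggered, since the claim does not concern real property. Condition met.
  → All conditions met; jurisdiction exists.
The Circuit Court of Ulwick:
  (a) The claim does not concern real property. But the amount in controversy is 60,500 dollars, which meets the USD 10,000 floor, and the 'unless' clause therefore excuses the requirement. Condition met.
  (b) The amount in controversy is $60,500, within the $150,000 ceiling, which satisfies one of the alternatives. And the carve-out is inapplicable — the claim does not concern real property. Condition met.
  (c) The amount in controversy is $60,500, which meets the 20,000 dollars floor. Satisfied.
  (d) The claim is a consumer claim — that alternative is enough. Met.
  → All conditions met; jurisdiction exists.

the Circuit Court of Ulwick; the Dunen Regional Court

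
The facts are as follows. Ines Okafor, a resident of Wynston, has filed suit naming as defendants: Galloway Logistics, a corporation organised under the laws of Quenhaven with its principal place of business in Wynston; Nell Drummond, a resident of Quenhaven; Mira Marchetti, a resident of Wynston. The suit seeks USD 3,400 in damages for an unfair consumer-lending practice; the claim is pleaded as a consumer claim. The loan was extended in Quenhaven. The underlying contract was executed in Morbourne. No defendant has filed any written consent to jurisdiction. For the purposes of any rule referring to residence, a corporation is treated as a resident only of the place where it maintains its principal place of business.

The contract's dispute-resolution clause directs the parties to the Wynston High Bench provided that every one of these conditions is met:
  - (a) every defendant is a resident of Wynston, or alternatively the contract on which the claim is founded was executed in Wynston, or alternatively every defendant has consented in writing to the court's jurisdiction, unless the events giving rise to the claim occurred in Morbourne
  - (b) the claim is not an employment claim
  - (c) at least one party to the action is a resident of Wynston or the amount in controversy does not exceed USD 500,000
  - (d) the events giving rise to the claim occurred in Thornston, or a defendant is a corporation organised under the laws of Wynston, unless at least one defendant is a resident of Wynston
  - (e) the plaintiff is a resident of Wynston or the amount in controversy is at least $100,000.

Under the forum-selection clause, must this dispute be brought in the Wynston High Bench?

No

The Wynston High Bench:
  (a) The defendants reside as follows — Galloway Logistics in Wynston, Nell Drummond in Quenhaven, Mira Marchetti in Wynston — not all in Wynston; the contract was executed in Morbourne, not Wynston; no such written consent has been filed — no alternative holds. And the operative events occurred in Quenhaven, not Morbourne, so the proviso does not save it. Condition not met.
  (b) The claim is a consumer claim, not an employment claim. Condition met.
  (c) Ines Okafor resides in Wynston, so one alternative holds. Satisfied.
  (d) The operative events occurred in Quenhaven, not Thornston; the corporate defendant(s) are organised in Quenhaven, not Wynston — every alternative fails. But Galloway Logistics resides in Wynston, and the 'unless' clause therefore excuses the requirement. Condition met.
  (e) The plaintiff resides in Wynston — that alternative is enough. Satisfied.
  → Forum clause is not triggered.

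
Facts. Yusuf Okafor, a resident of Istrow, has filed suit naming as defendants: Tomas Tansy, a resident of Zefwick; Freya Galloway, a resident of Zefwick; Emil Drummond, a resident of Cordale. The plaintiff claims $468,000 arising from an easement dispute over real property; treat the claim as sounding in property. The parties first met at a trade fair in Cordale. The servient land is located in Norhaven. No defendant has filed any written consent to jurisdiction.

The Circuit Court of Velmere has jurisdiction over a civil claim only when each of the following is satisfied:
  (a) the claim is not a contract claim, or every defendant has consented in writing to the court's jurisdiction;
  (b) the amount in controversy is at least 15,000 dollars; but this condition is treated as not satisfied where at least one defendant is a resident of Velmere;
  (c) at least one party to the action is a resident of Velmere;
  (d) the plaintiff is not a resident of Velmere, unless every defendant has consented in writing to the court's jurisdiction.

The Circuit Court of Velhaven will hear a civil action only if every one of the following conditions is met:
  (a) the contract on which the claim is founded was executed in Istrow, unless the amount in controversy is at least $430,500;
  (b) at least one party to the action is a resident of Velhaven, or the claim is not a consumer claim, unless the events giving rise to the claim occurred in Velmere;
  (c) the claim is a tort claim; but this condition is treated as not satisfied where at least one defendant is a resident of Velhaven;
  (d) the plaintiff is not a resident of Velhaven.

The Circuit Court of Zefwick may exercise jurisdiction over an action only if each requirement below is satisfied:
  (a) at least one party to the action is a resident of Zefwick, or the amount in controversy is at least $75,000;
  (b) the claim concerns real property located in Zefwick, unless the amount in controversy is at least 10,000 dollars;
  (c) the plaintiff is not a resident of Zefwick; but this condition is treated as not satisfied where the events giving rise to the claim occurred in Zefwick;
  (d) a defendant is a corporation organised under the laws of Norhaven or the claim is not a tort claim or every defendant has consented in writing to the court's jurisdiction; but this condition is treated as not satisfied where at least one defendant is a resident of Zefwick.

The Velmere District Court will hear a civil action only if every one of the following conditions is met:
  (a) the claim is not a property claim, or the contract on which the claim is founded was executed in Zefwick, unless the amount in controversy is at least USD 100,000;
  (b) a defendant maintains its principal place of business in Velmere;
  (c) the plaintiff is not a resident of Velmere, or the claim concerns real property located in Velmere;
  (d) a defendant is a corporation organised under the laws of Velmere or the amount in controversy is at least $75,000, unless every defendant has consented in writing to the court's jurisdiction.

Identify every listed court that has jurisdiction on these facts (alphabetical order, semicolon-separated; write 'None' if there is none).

The Circuit Court of Velmere:
  (a) The claim is a property claim, not a contract claim — that alternative is enough. Satisfied.
  (b) The amount in controversy is 468,000 dollars, which meets the 15,000 dollars floor. The carve-out does not apply: no defendant resides in Velmere (they reside in Zefwick, Zefwick, Cordale). Met.
  (c) No party resides in Velmere. Fails.
  (d) The plaintiff resides in Istrow, which is not Velmere. Satisfied.
  → At least one condition fails; no jurisdiction.
The Circuit Court of Velhaven:
  (a) No contract (and hence no place of execution) is alleged. The proviso rescues it, though: the amount in controversy is USD 468,000, which meets the $430,500 floor. Condition met.
  (b) The claim is a property claim, not a consumer claim, so one alternative holds. Met.
  (c) The claim is a property claim, not a tort claim. Not satisfied.
  (d) The plaintiff resides in Istrow, which is not Velhaven. Met.
  → The court lacks jurisdiction.
The Circuit Court of Zefwick:
  (a) Tomas Tansy resides in Zefwick — that alternative is enough. Satisfied.
  (b) The property lies in Norhaven, not Zefwick. The proviso rescues it, though: the amount in controversy is 468,000 dollars, which meets the $10,000 floor. Condition met.
  (c) The plaintiff resides in Istrow, which is not Zefwick. The carve-out does not apply: the operative events occurred in Norhaven, not Zefwick. Condition met.
  (d) The claim is a property claim, not a tort claim — that alternative is enough. However, Tomas Tansy resides in Zefwick, which falls within the stated exception and so defeats the condition. Condition not met.
  → No jurisdiction.
The Velmere District Court:
  (a) The claim is a property claim; no contract (and hence no place of execution) is alleged — every alternative fails. The proviso rescues it, though: the amount in controversy is 468,000 dollars, which meets the 100,000 dollars floor. Satisfied.
  (b) No defendant is a corporation. Condition not met.
  (c) The plaintiff resides in Istrow, which is not Velmere, which satisfies one of the alternatives. Satisfied.
  (d) The amount in controversy is $468,000, which meets the USD 75,000 floor — that alternative is enough. Condition met.
  → Not every requirement is met — no jurisdiction.

None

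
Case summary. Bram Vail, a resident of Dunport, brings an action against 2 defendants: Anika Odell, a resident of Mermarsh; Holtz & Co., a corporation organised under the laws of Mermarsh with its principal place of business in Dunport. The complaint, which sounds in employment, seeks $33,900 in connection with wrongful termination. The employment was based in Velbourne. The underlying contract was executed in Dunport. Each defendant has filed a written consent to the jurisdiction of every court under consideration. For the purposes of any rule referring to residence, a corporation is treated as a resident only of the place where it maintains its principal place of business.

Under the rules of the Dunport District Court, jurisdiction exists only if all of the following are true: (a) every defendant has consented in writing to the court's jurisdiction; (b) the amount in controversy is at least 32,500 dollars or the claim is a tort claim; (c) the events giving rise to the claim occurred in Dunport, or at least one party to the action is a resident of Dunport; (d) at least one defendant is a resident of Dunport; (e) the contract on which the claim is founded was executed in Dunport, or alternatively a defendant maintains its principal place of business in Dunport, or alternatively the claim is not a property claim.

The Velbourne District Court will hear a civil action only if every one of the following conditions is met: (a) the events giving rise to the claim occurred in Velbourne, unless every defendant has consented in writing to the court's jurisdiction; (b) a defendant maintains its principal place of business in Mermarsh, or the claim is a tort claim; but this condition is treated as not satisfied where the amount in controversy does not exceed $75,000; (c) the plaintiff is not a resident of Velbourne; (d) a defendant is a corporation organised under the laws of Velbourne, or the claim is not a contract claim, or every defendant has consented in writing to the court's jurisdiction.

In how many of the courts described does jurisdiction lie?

1

The Dunport District Court:
  (a) Every defendant has filed written consent. Condition met.
  (b) The amount in controversy is $33,900, which meets the USD 32,500 floor, so one alternative holds. Condition met.
  (c) Bram Vail resides in Dunport, which satisfies one of the alternatives. Condition met.
  (d) Holtz & Co. resides in Dunport. Met.
  (e) The contract was executed in Dunport, which satisfies one of the alternatives. Met.
  → Jurisdiction lies.
The Velbourne District Court:
  (a) The operative events occurred in Velbourne. Satisfied.
  (b) The corporate defendant(s) have their principal place of business in Dunport, not Mermarsh; the claim is an employment claim, not a tort claim — none of the alternatives is met. Condition not met.
  (c) The plaintiff resides in Dunport, which is not Velbourne. Satisfied.
  (d) The claim is an employment claim, not a contract claim, so this disjunct is met. Satisfied.
  → At least one condition fails; no jurisdiction.
Courts with jurisdiction: the Dunport District Court — 1 in total.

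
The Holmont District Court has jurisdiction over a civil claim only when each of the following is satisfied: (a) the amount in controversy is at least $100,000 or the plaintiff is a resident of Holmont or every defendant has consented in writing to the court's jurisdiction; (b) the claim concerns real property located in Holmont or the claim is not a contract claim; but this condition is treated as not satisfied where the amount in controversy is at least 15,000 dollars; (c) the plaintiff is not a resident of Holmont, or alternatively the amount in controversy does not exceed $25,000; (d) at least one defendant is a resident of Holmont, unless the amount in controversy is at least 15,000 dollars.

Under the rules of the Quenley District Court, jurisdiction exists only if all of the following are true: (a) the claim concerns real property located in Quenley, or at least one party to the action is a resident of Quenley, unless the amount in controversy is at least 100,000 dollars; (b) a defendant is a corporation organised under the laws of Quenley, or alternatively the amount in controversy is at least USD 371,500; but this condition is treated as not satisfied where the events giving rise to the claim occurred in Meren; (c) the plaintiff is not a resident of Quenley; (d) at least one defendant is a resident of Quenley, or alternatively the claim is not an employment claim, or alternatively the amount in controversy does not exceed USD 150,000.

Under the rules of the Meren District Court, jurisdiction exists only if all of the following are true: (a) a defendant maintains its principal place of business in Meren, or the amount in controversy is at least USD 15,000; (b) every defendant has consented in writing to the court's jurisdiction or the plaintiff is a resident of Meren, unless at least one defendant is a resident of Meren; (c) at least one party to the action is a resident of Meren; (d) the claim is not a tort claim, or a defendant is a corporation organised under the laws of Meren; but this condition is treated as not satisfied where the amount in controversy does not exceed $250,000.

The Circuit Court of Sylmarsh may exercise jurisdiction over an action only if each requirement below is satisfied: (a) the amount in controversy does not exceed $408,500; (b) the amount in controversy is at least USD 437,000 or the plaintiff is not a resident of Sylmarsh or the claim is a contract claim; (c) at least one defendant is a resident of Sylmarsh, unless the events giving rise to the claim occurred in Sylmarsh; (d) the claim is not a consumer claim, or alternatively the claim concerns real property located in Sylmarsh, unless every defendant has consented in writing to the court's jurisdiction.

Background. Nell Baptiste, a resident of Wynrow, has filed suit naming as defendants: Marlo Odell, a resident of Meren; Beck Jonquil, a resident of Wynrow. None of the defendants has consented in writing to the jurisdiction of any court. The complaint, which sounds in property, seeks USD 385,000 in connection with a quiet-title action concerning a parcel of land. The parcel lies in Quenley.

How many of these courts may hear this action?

2

The Holmont District Court:
  (a) The amount in controversy is USD 385,000, which meets the 100,000 dollars floor, so this disjunct is met. Met.
  (b) The claim is a property claim, not a contract claim, so this disjunct is met. But the carve-out bites: the amount in controversy is USD 385,000, which meets the 15,000 dollars floor. Not met.
  (c) The plaintiff resides in Wynrow, which is not Holmont, which satisfies one of the alternatives. Condition met.
  (d) No defendant resides in Holmont (they reside in Meren, Wynrow). However, the amount in controversy is $385,000, which meets the 15,000 dollars floor, so the 'unless' proviso supplies this condition. Condition met.
  → No jurisdiction.
The Quenley District Court:
  (a) The property lies in Quenley, which satisfies one of the alternatives. Satisfied.
  (b) The amount in controversy is $385,000, which meets the USD 371,500 floor, so one alternative holds. The carve-out does not apply: the operative events occurred in Quenley, not Meren. Met.
  (c) The plaintiff resides in Wynrow, which is not Quenley. Met.
  (d) The claim is a property claim, not an employment claim, which satisfies one of the alternatives. Satisfied.
  → Jurisdiction lies.
The Meren District Court:
  (a) The amount in controversy is 385,000 dollars, which meets the $15,000 floor, which satisfies one of the alternatives. Condition met.
  (b) No such written consent has been filed; the plaintiff resides in Wynrow, not Meren — every alternative fails. But Marlo Odell resides in Meren, and the 'unless' clause therefore excuses the requirement. Condition met.
  (c) Marlo Odell resides in Meren. Condition met.
  (d) The claim is a property claim, not a tort claim, so this disjunct is met. And the carve-out is inapplicable — the amount in controversy is $385,000, above the $250,000 ceiling. Condition met.
  → The court has jurisdiction.
The Circuit Court of Sylmarsh:
  (a) The amount in controversy is USD 385,000, within the $408,500 ceiling. Satisfied.
  (b) The plaintiff resides in Wynrow, which is not Sylmarsh, which satisfies one of the alternatives. Satisfied.
  (c) No defendant resides in Sylmarsh (they reside in Meren, Wynrow). Nor does the 'unless' clause help: the operative events occurred in Quenley, not Sylmarsh. Condition not met.
  (d) The claim is a property claim, not a consumer claim — that alternative is enough. Met.
  → At least one condition fails; no jurisdiction.
Courts with jurisdiction: the Quenley District Court, the Meren District Court — 2 in total.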